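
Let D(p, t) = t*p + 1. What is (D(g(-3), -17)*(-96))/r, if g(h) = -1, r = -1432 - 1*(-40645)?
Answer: -192/4357 ≈ -0.044067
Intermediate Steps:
r = 39213 (r = -1432 + 40645 = 39213)
D(p, t) = 1 + p*t (D(p, t) = p*t + 1 = 1 + p*t)
(D(g(-3), -17)*(-96))/r = ((1 - 1*(-17))*(-96))/39213 = ((1 + 17)*(-96))*(1/39213) = (18*(-96))*(1/39213) = -1728*1/39213 = -192/4357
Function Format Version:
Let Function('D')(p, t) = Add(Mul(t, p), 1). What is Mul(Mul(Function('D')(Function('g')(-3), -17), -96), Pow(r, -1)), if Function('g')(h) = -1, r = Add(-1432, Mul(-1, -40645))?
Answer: Rational(-192, 4357) ≈ -0.044067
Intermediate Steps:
r = 39213 (r = Add(-1432, 40645) = 39213)
Function('D')(p, t) = Add(1, Mul(p, t)) (Function('D')(p, t) = Add(Mul(p, t), 1) = Add(1, Mul(p, t)))
Mul(Mul(Function('D')(Function('g')(-3), -17), -96), Pow(r, -1)) = Mul(Mul(Add(1, Mul(-1, -17)), -96), Pow(39213, -1)) = Mul(Mul(Add(1, 17), -96), Rational(1, 39213)) = Mul(Mul(18, -96), Rational(1, 39213)) = Mul(-1728, Rational(1, 39213)) = Rational(-192, 4357)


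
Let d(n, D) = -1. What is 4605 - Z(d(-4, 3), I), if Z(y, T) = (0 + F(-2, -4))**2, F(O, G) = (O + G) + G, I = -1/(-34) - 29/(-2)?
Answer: 4505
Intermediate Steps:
I = 247/17 (I = -1*(-1/34) - 29*(-1/2) = 1/34 + 29/2 = 247/17 ≈ 14.529)
F(O, G) = O + 2*G (F(O, G) = (G + O) + G = O + 2*G)
Z(y, T) = 100 (Z(y, T) = (0 + (-2 + 2*(-4)))**2 = (0 + (-2 - 8))**2 = (0 - 10)**2 = (-10)**2 = 100)
4605 - Z(d(-4, 3), I) = 4605 - 1*100 = 4605 - 100 = 4505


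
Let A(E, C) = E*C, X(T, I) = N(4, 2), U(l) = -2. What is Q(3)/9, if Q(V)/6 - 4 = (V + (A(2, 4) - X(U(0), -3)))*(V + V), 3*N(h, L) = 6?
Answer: 116/3 ≈ 38.667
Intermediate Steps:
N(h, L) = 2 (N(h, L) = (⅓)*6 = 2)
X(T, I) = 2
A(E, C) = C*E
Q(V) = 24 + 12*V*(6 + V) (Q(V) = 24 + 6*((V + (4*2 - 1*2))*(V + V)) = 24 + 6*((V + (8 - 2))*(2*V)) = 24 + 6*((V + 6)*(2*V)) = 24 + 6*((6 + V)*(2*V)) = 24 + 6*(2*V*(6 + V)) = 24 + 12*V*(6 + V))
Q(3)/9 = (24 + 12*3² + 72*3)/9 = (24 + 12*9 + 216)/9 = (24 + 108 + 216)/9 = (⅑)*348 = 116/3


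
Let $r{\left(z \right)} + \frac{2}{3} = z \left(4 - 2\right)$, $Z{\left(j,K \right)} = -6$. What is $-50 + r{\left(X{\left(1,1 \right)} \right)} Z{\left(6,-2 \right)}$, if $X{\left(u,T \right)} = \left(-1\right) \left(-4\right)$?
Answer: $-94$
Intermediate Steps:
$X{\left(u,T \right)} = 4$
$r{\left(z \right)} = - \frac{2}{3} + 2 z$ ($r{\left(z \right)} = - \frac{2}{3} + z \left(4 - 2\right) = - \frac{2}{3} + z 2 = - \frac{2}{3} + 2 z$)
$-50 + r{\left(X{\left(1,1 \right)} \right)} Z{\left(6,-2 \right)} = -50 + \left(- \frac{2}{3} + 2 \cdot 4\right) \left(-6\right) = -50 + \left(- \frac{2}{3} + 8\right) \left(-6\right) = -50 + \frac{22}{3} \left(-6\right) = -50 - 44 = -94$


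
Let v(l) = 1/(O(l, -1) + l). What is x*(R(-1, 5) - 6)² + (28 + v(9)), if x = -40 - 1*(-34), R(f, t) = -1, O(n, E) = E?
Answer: -2127/8 ≈ -265.88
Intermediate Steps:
v(l) = 1/(-1 + l)
x = -6 (x = -40 + 34 = -6)
x*(R(-1, 5) - 6)² + (28 + v(9)) = -6*(-1 - 6)² + (28 + 1/(-1 + 9)) = -6*(-7)² + (28 + 1/8) = -6*49 + (28 + ⅛) = -294 + 225/8 = -2127/8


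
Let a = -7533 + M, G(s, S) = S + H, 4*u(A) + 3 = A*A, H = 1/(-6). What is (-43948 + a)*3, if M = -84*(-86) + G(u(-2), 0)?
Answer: -265543/2 ≈ -1.3277e+5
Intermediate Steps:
H = -⅙ ≈ -0.16667
u(A) = -¾ + A²/4 (u(A) = -¾ + (A*A)/4 = -¾ + A²/4)
G(s, S) = -⅙ + S (G(s, S) = S - ⅙ = -⅙ + S)
M = 43343/6 (M = -84*(-86) + (-⅙ + 0) = 7224 - ⅙ = 43343/6 ≈ 7223.8)
a = -1855/6 (a = -7533 + 43343/6 = -1855/6 ≈ -309.17)
(-43948 + a)*3 = (-43948 - 1855/6)*3 = -265543/6*3 = -265543/2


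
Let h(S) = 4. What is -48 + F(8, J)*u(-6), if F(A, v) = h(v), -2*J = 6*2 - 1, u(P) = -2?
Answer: -56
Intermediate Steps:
J = -11/2 (J = -(6*2 - 1)/2 = -(12 - 1)/2 = -½*11 = -11/2 ≈ -5.5000)
F(A, v) = 4
-48 + F(8, J)*u(-6) = -48 + 4*(-2) = -48 - 8 = -56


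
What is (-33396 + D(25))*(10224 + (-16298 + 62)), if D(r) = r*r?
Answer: 197019252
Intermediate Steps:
D(r) = r²
(-33396 + D(25))*(10224 + (-16298 + 62)) = (-33396 + 25²)*(10224 + (-16298 + 62)) = (-33396 + 625)*(10224 - 16236) = -32771*(-6012) = 197019252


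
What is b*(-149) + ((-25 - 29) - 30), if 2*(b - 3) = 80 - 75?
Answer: -1807/2 ≈ -903.50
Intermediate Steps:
b = 11/2 (b = 3 + (80 - 75)/2 = 3 + (1/2)*5 = 3 + 5/2 = 11/2 ≈ 5.5000)
b*(-149) + ((-25 - 29) - 30) = (11/2)*(-149) + ((-25 - 29) - 30) = -1639/2 + (-54 - 30) = -1639/2 - 84 = -1807/2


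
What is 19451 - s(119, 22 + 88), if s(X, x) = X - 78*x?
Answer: 27912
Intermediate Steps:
19451 - s(119, 22 + 88) = 19451 - (119 - 78*(22 + 88)) = 19451 - (119 - 78*110) = 19451 - (119 - 8580) = 19451 - 1*(-8461) = 19451 + 8461 = 27912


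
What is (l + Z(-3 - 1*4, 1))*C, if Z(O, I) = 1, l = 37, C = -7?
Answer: -266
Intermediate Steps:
(l + Z(-3 - 1*4, 1))*C = (37 + 1)*(-7) = 38*(-7) = -266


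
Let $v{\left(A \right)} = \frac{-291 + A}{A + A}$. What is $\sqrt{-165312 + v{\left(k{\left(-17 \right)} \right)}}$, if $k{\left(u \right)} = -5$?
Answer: $\frac{2 i \sqrt{1033015}}{5} \approx 406.55 i$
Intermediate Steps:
$v{\left(A \right)} = \frac{-291 + A}{2 A}$
$\sqrt{-165312 + v{\left(k{\left(-17 \right)} \right)}} = \sqrt{-165312 + \frac{-291 - 5}{2 \left(-5\right)}} = \sqrt{-165312 + \frac{1}{2} \left(- \frac{1}{5}\right) \left(-296\right)} = \sqrt{-165312 + \frac{148}{5}} = \sqrt{- \frac{826412}{5}} = \frac{2 i \sqrt{1033015}}{5}$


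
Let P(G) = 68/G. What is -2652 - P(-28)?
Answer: -18547/7 ≈ -2649.6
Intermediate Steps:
-2652 - P(-28) = -2652 - 68/(-28) = -2652 - 68*(-1)/28 = -2652 - 1*(-17/7) = -2652 + 17/7 = -18547/7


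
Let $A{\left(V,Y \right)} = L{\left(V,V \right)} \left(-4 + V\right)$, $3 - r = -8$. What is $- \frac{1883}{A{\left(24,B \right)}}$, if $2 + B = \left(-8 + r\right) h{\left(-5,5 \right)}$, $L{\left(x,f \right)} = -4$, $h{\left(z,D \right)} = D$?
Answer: $\frac{1883}{80} \approx 23.538$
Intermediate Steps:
$r = 11$ ($r = 3 - -8 = 3 + 8 = 11$)
$B = 13$ ($B = -2 + \left(-8 + 11\right) 5 = -2 + 3 \cdot 5 = -2 + 15 = 13$)
$A{\left(V,Y \right)} = 16 - 4 V$ ($A{\left(V,Y \right)} = - 4 \left(-4 + V\right) = 16 - 4 V$)
$- \frac{1883}{A{\left(24,B \right)}} = - \frac{1883}{16 - 96} = - \frac{1883}{-80} = \left(-1883\right) \left(- \frac{1}{80}\right) = \frac{1883}{80}$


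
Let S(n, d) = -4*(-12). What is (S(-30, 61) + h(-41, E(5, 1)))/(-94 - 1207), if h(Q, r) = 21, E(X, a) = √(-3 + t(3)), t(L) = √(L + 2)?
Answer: -69/1301 ≈ -0.053036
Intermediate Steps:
S(n, d) = 48
t(L) = √(2 + L)
E(X, a) = √(-3 + √5) (E(X, a) = √(-3 + √(2 + 3)) = √(-3 + √5))
(S(-30, 61) + h(-41, E(5, 1)))/(-94 - 1207) = (48 + 21)/(-94 - 1207) = 69/(-1301) = 69*(-1/1301) = -69/1301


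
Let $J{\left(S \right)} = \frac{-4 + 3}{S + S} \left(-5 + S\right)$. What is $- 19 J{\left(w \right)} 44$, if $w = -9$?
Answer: $\frac{5852}{9} \approx 650.22$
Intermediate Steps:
$J{\left(S \right)} = - \frac{-5 + S}{2 S}$ ($J{\left(S \right)} = - \frac{1}{2 S} \left(-5 + S\right) = - \frac{-5 + S}{2 S}$)
$- 19 J{\left(w \right)} 44 = - 19 \frac{5 - -9}{2 \left(-9\right)} 44 = - 19 \cdot \frac{1}{2} \left(- \frac{1}{9}\right) \left(5 + 9\right) 44 = - 19 \cdot \frac{1}{2} \left(- \frac{1}{9}\right) 14 \cdot 44 = \left(-19\right) \left(- \frac{7}{9}\right) 44 = \frac{133}{9} \cdot 44 = \frac{5852}{9}$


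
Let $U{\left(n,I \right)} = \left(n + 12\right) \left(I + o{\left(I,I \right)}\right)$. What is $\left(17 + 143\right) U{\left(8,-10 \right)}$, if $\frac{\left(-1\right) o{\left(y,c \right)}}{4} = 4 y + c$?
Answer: $608000$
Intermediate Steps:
$o{\left(y,c \right)} = - 16 y - 4 c$ ($o{\left(y,c \right)} = - 4 \left(4 y + c\right) = - 4 \left(c + 4 y\right) = - 16 y - 4 c$)
$U{\left(n,I \right)} = - 19 I \left(12 + n\right)$ ($U{\left(n,I \right)} = \left(n + 12\right) \left(I - 20 I\right) = \left(12 + n\right) \left(I - 20 I\right) = \left(12 + n\right) \left(- 19 I\right) = - 19 I \left(12 + n\right)$)
$\left(17 + 143\right) U{\left(8,-10 \right)} = \left(17 + 143\right) 19 \left(-10\right) \left(-12 - 8\right) = 160 \cdot 19 \left(-10\right) \left(-12 - 8\right) = 160 \cdot 19 \left(-10\right) \left(-20\right) = 160 \cdot 3800 = 608000$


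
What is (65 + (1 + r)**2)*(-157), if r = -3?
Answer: -10833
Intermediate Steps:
(65 + (1 + r)**2)*(-157) = (65 + (1 - 3)**2)*(-157) = (65 + (-2)**2)*(-157) = (65 + 4)*(-157) = 69*(-157) = -10833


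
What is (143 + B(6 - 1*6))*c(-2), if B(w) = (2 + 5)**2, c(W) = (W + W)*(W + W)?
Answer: 3072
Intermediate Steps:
c(W) = 4*W**2 (c(W) = (2*W)*(2*W) = 4*W**2)
B(w) = 49 (B(w) = 7**2 = 49)
(143 + B(6 - 1*6))*c(-2) = (143 + 49)*(4*(-2)**2) = 192*(4*4) = 192*16 = 3072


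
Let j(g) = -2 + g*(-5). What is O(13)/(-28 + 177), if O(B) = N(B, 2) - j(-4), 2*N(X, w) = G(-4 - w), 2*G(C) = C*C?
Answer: -9/149 ≈ -0.060403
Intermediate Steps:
j(g) = -2 - 5*g
G(C) = C²/2 (G(C) = (C*C)/2 = C²/2)
N(X, w) = (-4 - w)²/4 (N(X, w) = ((-4 - w)²/2)/2 = (-4 - w)²/4)
O(B) = -9 (O(B) = (4 + 2)²/4 - (-2 - 5*(-4)) = (¼)*6² - (-2 + 20) = (¼)*36 - 1*18 = 9 - 18 = -9)
O(13)/(-28 + 177) = -9/(-28 + 177) = -9/149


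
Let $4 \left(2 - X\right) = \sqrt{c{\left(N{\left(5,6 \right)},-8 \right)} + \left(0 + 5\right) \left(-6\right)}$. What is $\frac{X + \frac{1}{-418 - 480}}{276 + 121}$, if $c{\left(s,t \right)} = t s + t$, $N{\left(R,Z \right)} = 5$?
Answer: $\frac{1795}{356506} - \frac{i \sqrt{78}}{1588} \approx 0.005035 - 0.0055616 i$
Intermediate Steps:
$c{\left(s,t \right)} = t + s t$ ($c{\left(s,t \right)} = s t + t = t + s t$)
$X = 2 - \frac{i \sqrt{78}}{4}$ ($X = 2 - \frac{\sqrt{- 8 \left(1 + 5\right) + \left(0 + 5\right) \left(-6\right)}}{4} = 2 - \frac{\sqrt{\left(-8\right) 6 + 5 \left(-6\right)}}{4} = 2 - \frac{\sqrt{-48 - 30}}{4} = 2 - \frac{\sqrt{-78}}{4} = 2 - \frac{i \sqrt{78}}{4} \approx 2.0 - 2.2079 i$)
$\frac{X + \frac{1}{-418 - 480}}{276 + 121} = \frac{\left(2 - \frac{i \sqrt{78}}{4}\right) + \frac{1}{-418 - 480}}{276 + 121} = \frac{\left(2 - \frac{i \sqrt{78}}{4}\right) + \frac{1}{-898}}{397} = \left(\left(2 - \frac{i \sqrt{78}}{4}\right) - \frac{1}{898}\right) \frac{1}{397} = \left(\frac{1795}{898} - \frac{i \sqrt{78}}{4}\right) \frac{1}{397} = \frac{1795}{356506} - \frac{i \sqrt{78}}{1588}$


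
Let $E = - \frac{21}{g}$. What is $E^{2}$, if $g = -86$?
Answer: $\frac{441}{7396} \approx 0.059627$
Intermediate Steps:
$E = \frac{21}{86}$ ($E = - \frac{21}{-86} = \left(-21\right) \left(- \frac{1}{86}\right) = \frac{21}{86} \approx 0.24419$)
$E^{2} = \left(\frac{21}{86}\right)^{2} = \frac{441}{7396}$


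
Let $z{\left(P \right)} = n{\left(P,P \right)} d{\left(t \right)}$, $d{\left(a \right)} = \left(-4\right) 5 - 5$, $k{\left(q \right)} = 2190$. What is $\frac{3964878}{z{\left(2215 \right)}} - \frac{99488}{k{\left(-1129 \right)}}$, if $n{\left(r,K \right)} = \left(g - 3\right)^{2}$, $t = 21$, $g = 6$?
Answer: $- \frac{96727418}{5475} \approx -17667.0$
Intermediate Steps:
$d{\left(a \right)} = -25$ ($d{\left(a \right)} = -20 - 5 = -25$)
$n{\left(r,K \right)} = 9$ ($n{\left(r,K \right)} = \left(6 - 3\right)^{2} = 3^{2} = 9$)
$z{\left(P \right)} = -225$ ($z{\left(P \right)} = 9 \left(-25\right) = -225$)
$\frac{3964878}{z{\left(2215 \right)}} - \frac{99488}{k{\left(-1129 \right)}} = \frac{3964878}{-225} - \frac{99488}{2190} = 3964878 \left(- \frac{1}{225}\right) - \frac{49744}{1095} = - \frac{440542}{25} - \frac{49744}{1095} = - \frac{96727418}{5475}$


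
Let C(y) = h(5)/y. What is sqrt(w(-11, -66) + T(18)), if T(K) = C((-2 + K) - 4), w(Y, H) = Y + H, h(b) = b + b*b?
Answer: I*sqrt(298)/2 ≈ 8.6313*I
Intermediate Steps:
h(b) = b + b**2
w(Y, H) = H + Y
C(y) = 30/y (C(y) = (5*(1 + 5))/y = (5*6)/y = 30/y)
T(K) = 30/(-6 + K) (T(K) = 30/((-2 + K) - 4) = 30/(-6 + K))
sqrt(w(-11, -66) + T(18)) = sqrt((-66 - 11) + 30/(-6 + 18)) = sqrt(-77 + 30/12) = sqrt(-77 + 30*(1/12)) = sqrt(-77 + 5/2) = sqrt(-149/2) = I*sqrt(298)/2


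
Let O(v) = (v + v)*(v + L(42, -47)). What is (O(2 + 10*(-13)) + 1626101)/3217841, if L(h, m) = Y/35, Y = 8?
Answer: 58058367/112624435 ≈ 0.51550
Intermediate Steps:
L(h, m) = 8/35
O(v) = 2*v*(8/35 + v) (O(v) = (v + v)*(v + 8/35) = (2*v)*(8/35 + v) = 2*v*(8/35 + v))
(O(2 + 10*(-13)) + 1626101)/3217841 = (2*(2 + 10*(-13))*(8 + 35*(2 + 10*(-13)))/35 + 1626101)/3217841 = (2*(2 - 130)*(8 + 35*(2 - 130))/35 + 1626101)*(1/3217841) = ((2/35)*(-128)*(8 + 35*(-128)) + 1626101)*(1/3217841) = ((2/35)*(-128)*(8 - 4480) + 1626101)*(1/3217841) = ((2/35)*(-128)*(-4472) + 1626101)*(1/3217841) = (1144832/35 + 1626101)*(1/3217841) = (58058367/35)*(1/3217841) = 58058367/112624435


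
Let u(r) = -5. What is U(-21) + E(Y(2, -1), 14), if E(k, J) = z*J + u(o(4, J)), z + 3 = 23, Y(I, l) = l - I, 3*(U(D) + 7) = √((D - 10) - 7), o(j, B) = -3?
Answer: 268 + I*√38/3 ≈ 268.0 + 2.0548*I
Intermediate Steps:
U(D) = -7 + √(-17 + D)/3 (U(D) = -7 + √((D - 10) - 7)/3 = -7 + √((-10 + D) - 7)/3 = -7 + √(-17 + D)/3)
z = 20 (z = -3 + 23 = 20)
E(k, J) = -5 + 20*J (E(k, J) = 20*J - 5 = -5 + 20*J)
U(-21) + E(Y(2, -1), 14) = (-7 + √(-17 - 21)/3) + (-5 + 20*14) = (-7 + √(-38)/3) + (-5 + 280) = (-7 + (I*√38)/3) + 275 = (-7 + I*√38/3) + 275 = 268 + I*√38/3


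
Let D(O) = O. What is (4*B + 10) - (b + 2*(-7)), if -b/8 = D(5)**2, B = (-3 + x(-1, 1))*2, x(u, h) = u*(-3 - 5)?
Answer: 264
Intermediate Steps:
x(u, h) = -8*u (x(u, h) = u*(-8) = -8*u)
B = 10 (B = (-3 - 8*(-1))*2 = (-3 + 8)*2 = 5*2 = 10)
b = -200 (b = -8*5**2 = -8*25 = -200)
(4*B + 10) - (b + 2*(-7)) = (4*10 + 10) - (-200 + 2*(-7)) = (40 + 10) - (-200 - 14) = 50 - 1*(-214) = 50 + 214 = 264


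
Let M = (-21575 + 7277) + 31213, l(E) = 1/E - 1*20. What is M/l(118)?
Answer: -1995970/2359 ≈ -846.11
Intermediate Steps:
l(E) = -20 + 1/E (l(E) = 1/E - 20 = -20 + 1/E)
M = 16915 (M = -14298 + 31213 = 16915)
M/l(118) = 16915/(-20 + 1/118) = 16915/(-2359/118) = 16915*(-118/2359) = -1995970/2359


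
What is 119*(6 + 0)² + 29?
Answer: 4313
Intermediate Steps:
119*(6 + 0)² + 29 = 119*6² + 29 = 119*36 + 29 = 4284 + 29 = 4313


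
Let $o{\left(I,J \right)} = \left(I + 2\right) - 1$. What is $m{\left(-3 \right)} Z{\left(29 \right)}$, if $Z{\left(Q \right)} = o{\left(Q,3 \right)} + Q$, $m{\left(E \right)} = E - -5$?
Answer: $118$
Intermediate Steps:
$m{\left(E \right)} = 5 + E$ ($m{\left(E \right)} = E + 5 = 5 + E$)
$o{\left(I,J \right)} = 1 + I$ ($o{\left(I,J \right)} = \left(2 + I\right) - 1 = 1 + I$)
$Z{\left(Q \right)} = 1 + 2 Q$ ($Z{\left(Q \right)} = \left(1 + Q\right) + Q = 1 + 2 Q$)
$m{\left(-3 \right)} Z{\left(29 \right)} = \left(5 - 3\right) \left(1 + 2 \cdot 29\right) = 2 \left(1 + 58\right) = 2 \cdot 59 = 118$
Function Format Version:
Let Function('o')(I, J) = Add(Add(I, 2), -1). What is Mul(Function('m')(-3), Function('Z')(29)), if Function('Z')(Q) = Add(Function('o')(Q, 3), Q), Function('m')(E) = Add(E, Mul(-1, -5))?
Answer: 118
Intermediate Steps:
Function('m')(E) = Add(5, E) (Function('m')(E) = Add(E, 5) = Add(5, E))
Function('o')(I, J) = Add(1, I) (Function('o')(I, J) = Add(Add(2, I), -1) = Add(1, I))
Function('Z')(Q) = Add(1, Mul(2, Q)) (Function('Z')(Q) = Add(Add(1, Q), Q) = Add(1, Mul(2, Q)))
Mul(Function('m')(-3), Function('Z')(29)) = Mul(Add(5, -3), Add(1, Mul(2, 29))) = Mul(2, Add(1, 58)) = Mul(2, 59) = 118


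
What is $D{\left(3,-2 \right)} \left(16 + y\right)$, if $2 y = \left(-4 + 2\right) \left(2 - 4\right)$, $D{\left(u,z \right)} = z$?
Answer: $-36$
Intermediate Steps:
$y = 2$ ($y = \frac{\left(-4 + 2\right) \left(2 - 4\right)}{2} = \frac{\left(-2\right) \left(-2\right)}{2} = \frac{1}{2} \cdot 4 = 2$)
$D{\left(3,-2 \right)} \left(16 + y\right) = - 2 \left(16 + 2\right) = \left(-2\right) 18 = -36$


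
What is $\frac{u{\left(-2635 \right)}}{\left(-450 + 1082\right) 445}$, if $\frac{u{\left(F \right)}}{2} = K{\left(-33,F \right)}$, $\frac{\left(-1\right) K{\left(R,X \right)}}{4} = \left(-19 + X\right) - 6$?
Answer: $\frac{532}{7031} \approx 0.075665$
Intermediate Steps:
$K{\left(R,X \right)} = 100 - 4 X$ ($K{\left(R,X \right)} = - 4 \left(\left(-19 + X\right) - 6\right) = - 4 \left(-25 + X\right) = 100 - 4 X$)
$u{\left(F \right)} = 200 - 8 F$ ($u{\left(F \right)} = 2 \left(100 - 4 F\right) = 200 - 8 F$)
$\frac{u{\left(-2635 \right)}}{\left(-450 + 1082\right) 445} = \frac{200 - -21080}{\left(-450 + 1082\right) 445} = \frac{200 + 21080}{632 \cdot 445} = \frac{21280}{281240} = 21280 \cdot \frac{1}{281240} = \frac{532}{7031}$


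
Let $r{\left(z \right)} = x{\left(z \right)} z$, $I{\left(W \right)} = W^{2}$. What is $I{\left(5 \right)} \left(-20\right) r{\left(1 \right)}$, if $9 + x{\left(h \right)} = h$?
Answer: $4000$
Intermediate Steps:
$x{\left(h \right)} = -9 + h$
$r{\left(z \right)} = z \left(-9 + z\right)$ ($r{\left(z \right)} = \left(-9 + z\right) z = z \left(-9 + z\right)$)
$I{\left(5 \right)} \left(-20\right) r{\left(1 \right)} = 5^{2} \left(-20\right) 1 \left(-9 + 1\right) = 25 \left(-20\right) 1 \left(-8\right) = \left(-500\right) \left(-8\right) = 4000$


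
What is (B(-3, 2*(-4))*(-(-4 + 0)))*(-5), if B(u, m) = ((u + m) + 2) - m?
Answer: 20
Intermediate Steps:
B(u, m) = 2 + u (B(u, m) = ((m + u) + 2) - m = (2 + m + u) - m = 2 + u)
(B(-3, 2*(-4))*(-(-4 + 0)))*(-5) = ((2 - 3)*(-(-4 + 0)))*(-5) = -(-1)*(-4)*(-5) = -1*4*(-5) = -4*(-5) = 20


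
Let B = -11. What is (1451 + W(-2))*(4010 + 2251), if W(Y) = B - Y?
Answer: 9028362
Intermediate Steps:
W(Y) = -11 - Y
(1451 + W(-2))*(4010 + 2251) = (1451 + (-11 - 1*(-2)))*(4010 + 2251) = (1451 + (-11 + 2))*6261 = (1451 - 9)*6261 = 1442*6261 = 9028362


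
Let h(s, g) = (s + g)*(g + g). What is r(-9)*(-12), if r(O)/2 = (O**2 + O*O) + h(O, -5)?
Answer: -7248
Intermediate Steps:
h(s, g) = 2*g*(g + s) (h(s, g) = (g + s)*(2*g) = 2*g*(g + s))
r(O) = 100 - 20*O + 4*O**2 (r(O) = 2*((O**2 + O*O) + 2*(-5)*(-5 + O)) = 2*((O**2 + O**2) + (50 - 10*O)) = 2*(2*O**2 + (50 - 10*O)) = 2*(50 - 10*O + 2*O**2) = 100 - 20*O + 4*O**2)
r(-9)*(-12) = (100 - 20*(-9) + 4*(-9)**2)*(-12) = (100 + 180 + 4*81)*(-12) = (100 + 180 + 324)*(-12) = 604*(-12) = -7248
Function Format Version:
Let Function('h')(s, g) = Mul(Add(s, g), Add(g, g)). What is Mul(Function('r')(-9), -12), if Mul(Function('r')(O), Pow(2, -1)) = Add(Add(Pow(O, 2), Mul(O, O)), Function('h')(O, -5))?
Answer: -7248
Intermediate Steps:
Function('h')(s, g) = Mul(2, g, Add(g, s)) (Function('h')(s, g) = Mul(Add(g, s), Mul(2, g)) = Mul(2, g, Add(g, s)))
Function('r')(O) = Add(100, Mul(-20, O), Mul(4, Pow(O, 2))) (Function('r')(O) = Mul(2, Add(Add(Pow(O, 2), Mul(O, O)), Mul(2, -5, Add(-5, O)))) = Mul(2, Add(Add(Pow(O, 2), Pow(O, 2)), Add(50, Mul(-10, O)))) = Mul(2, Add(Mul(2, Pow(O, 2)), Add(50, Mul(-10, O)))) = Mul(2, Add(50, Mul(-10, O), Mul(2, Pow(O, 2)))) = Add(100, Mul(-20, O), Mul(4, Pow(O, 2))))
Mul(Function('r')(-9), -12) = Mul(Add(100, Mul(-20, -9), Mul(4, Pow(-9, 2))), -12) = Mul(Add(100, 180, Mul(4, 81)), -12) = Mul(Add(100, 180, 324), -12) = Mul(604, -12) = -7248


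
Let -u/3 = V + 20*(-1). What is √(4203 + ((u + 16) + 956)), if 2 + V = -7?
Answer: √5262 ≈ 72.540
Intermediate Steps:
V = -9 (V = -2 - 7 = -9)
u = 87 (u = -3*(-9 + 20*(-1)) = -3*(-9 - 20) = -3*(-29) = 87)
√(4203 + ((u + 16) + 956)) = √(4203 + ((87 + 16) + 956)) = √(4203 + (103 + 956)) = √(4203 + 1059) = √5262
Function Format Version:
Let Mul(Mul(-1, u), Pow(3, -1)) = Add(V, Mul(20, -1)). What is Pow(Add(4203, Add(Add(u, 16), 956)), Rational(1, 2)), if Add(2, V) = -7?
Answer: Pow(5262, Rational(1, 2)) ≈ 72.540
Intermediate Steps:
V = -9 (V = Add(-2, -7) = -9)
u = 87 (u = Mul(-3, Add(-9, Mul(20, -1))) = Mul(-3, Add(-9, -20)) = Mul(-3, -29) = 87)
Pow(Add(4203, Add(Add(u, 16), 956)), Rational(1, 2)) = Pow(Add(4203, Add(Add(87, 16), 956)), Rational(1, 2)) = Pow(Add(4203, Add(103, 956)), Rational(1, 2)) = Pow(Add(4203, 1059), Rational(1, 2)) = Pow(5262, Rational(1, 2))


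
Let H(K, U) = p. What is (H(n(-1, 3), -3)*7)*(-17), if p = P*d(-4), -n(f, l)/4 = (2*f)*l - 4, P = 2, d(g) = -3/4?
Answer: 357/2 ≈ 178.50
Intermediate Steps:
d(g) = -¾ (d(g) = -3*¼ = -¾)
n(f, l) = 16 - 8*f*l (n(f, l) = -4*((2*f)*l - 4) = -4*(2*f*l - 4) = -4*(-4 + 2*f*l) = 16 - 8*f*l)
p = -3/2 (p = 2*(-¾) = -3/2 ≈ -1.5000)
H(K, U) = -3/2
(H(n(-1, 3), -3)*7)*(-17) = -3/2*7*(-17) = -21/2*(-17) = 357/2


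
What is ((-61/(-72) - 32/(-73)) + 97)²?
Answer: 266864194921/27625536 ≈ 9660.1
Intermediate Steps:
((-61/(-72) - 32/(-73)) + 97)² = ((-61*(-1/72) - 32*(-1/73)) + 97)² = ((61/72 + 32/73) + 97)² = (6757/5256 + 97)² = (516589/5256)² = 266864194921/27625536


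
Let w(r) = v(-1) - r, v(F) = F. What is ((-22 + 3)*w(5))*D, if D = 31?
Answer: 3534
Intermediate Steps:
w(r) = -1 - r
((-22 + 3)*w(5))*D = ((-22 + 3)*(-1 - 1*5))*31 = -19*(-1 - 5)*31 = -19*(-6)*31 = 114*31 = 3534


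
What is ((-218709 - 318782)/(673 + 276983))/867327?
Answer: -537491/240818545512 ≈ -2.2319e-6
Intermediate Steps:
((-218709 - 318782)/(673 + 276983))/867327 = -537491/277656*(1/867327) = -537491*1/277656*(1/867327) = -537491/277656*1/867327 = -537491/240818545512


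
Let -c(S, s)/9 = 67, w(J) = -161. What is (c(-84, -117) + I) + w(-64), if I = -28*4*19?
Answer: -2892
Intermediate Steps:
c(S, s) = -603 (c(S, s) = -9*67 = -603)
I = -2128 (I = -112*19 = -2128)
(c(-84, -117) + I) + w(-64) = (-603 - 2128) - 161 = -2731 - 161 = -2892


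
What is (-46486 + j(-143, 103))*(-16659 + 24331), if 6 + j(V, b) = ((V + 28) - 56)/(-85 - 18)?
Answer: -36737410360/103 ≈ -3.5667e+8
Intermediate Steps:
j(V, b) = -590/103 - V/103 (j(V, b) = -6 + ((V + 28) - 56)/(-85 - 18) = -6 + ((28 + V) - 56)/(-103) = -6 + (-28 + V)*(-1/103) = -6 + (28/103 - V/103) = -590/103 - V/103)
(-46486 + j(-143, 103))*(-16659 + 24331) = (-46486 + (-590/103 - 1/103*(-143)))*(-16659 + 24331) = (-46486 + (-590/103 + 143/103))*7672 = (-46486 - 447/103)*7672 = -4788505/103*7672 = -36737410360/103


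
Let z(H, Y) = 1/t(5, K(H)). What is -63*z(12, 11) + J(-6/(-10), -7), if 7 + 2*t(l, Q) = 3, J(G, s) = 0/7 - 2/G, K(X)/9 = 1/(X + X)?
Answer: 169/6 ≈ 28.167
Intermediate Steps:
K(X) = 9/(2*X) (K(X) = 9/(X + X) = 9/((2*X)) = 9*(1/(2*X)) = 9/(2*X))
J(G, s) = -2/G (J(G, s) = 0*(⅐) - 2/G = 0 - 2/G = -2/G)
t(l, Q) = -2 (t(l, Q) = -7/2 + (½)*3 = -7/2 + 3/2 = -2)
z(H, Y) = -½ (z(H, Y) = 1/(-2) = -½)
-63*z(12, 11) + J(-6/(-10), -7) = -63*(-½) - 2/((-6/(-10))) = 63/2 - 2/((-6*(-⅒))) = 63/2 - 2/⅗ = 63/2 - 2*5/3 = 63/2 - 10/3 = 169/6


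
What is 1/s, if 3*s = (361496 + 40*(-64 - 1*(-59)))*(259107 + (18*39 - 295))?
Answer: 1/31253790048 ≈ 3.1996e-11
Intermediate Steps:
s = 31253790048 (s = ((361496 + 40*(-64 - 1*(-59)))*(259107 + (18*39 - 295)))/3 = ((361496 + 40*(-64 + 59))*(259107 + (702 - 295)))/3 = ((361496 + 40*(-5))*(259107 + 407))/3 = ((361496 - 200)*259514)/3 = (361296*259514)/3 = (⅓)*93761370144 = 31253790048)
1/s = 1/31253790048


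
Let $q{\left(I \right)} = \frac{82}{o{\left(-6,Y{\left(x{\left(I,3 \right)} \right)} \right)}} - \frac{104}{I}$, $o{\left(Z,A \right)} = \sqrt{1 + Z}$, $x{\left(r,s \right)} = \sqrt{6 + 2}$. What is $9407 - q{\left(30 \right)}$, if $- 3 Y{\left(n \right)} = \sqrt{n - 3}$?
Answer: $\frac{141157}{15} + \frac{82 i \sqrt{5}}{5} \approx 9410.5 + 36.672 i$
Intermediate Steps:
$x{\left(r,s \right)} = 2 \sqrt{2}$ ($x{\left(r,s \right)} = \sqrt{8} = 2 \sqrt{2}$)
$Y{\left(n \right)} = - \frac{\sqrt{-3 + n}}{3}$ ($Y{\left(n \right)} = - \frac{\sqrt{n - 3}}{3} = - \frac{\sqrt{-3 + n}}{3}$)
$q{\left(I \right)} = - \frac{104}{I} - \frac{82 i \sqrt{5}}{5}$ ($q{\left(I \right)} = \frac{82}{\sqrt{1 - 6}} - \frac{104}{I} = \frac{82}{\sqrt{-5}} - \frac{104}{I} = \frac{82}{i \sqrt{5}} - \frac{104}{I} = 82 \left(- \frac{i \sqrt{5}}{5}\right) - \frac{104}{I} = - \frac{82 i \sqrt{5}}{5} - \frac{104}{I} = - \frac{104}{I} - \frac{82 i \sqrt{5}}{5}$)
$9407 - q{\left(30 \right)} = 9407 - \left(- \frac{104}{30} - \frac{82 i \sqrt{5}}{5}\right) = 9407 - \left(\left(-104\right) \frac{1}{30} - \frac{82 i \sqrt{5}}{5}\right) = 9407 - \left(- \frac{52}{15} - \frac{82 i \sqrt{5}}{5}\right) = 9407 + \left(\frac{52}{15} + \frac{82 i \sqrt{5}}{5}\right) = \frac{141157}{15} + \frac{82 i \sqrt{5}}{5}$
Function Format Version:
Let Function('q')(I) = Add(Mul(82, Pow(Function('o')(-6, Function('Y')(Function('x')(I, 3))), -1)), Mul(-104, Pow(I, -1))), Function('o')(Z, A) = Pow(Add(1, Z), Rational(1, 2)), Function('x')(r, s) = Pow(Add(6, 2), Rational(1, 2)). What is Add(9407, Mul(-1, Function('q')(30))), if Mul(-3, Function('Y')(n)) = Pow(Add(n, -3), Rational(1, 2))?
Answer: Add(Rational(141157, 15), Mul(Rational(82, 5), I, Pow(5, Rational(1, 2)))) ≈ Add(9410.5, Mul(36.672, I))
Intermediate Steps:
Function('x')(r, s) = Mul(2, Pow(2, Rational(1, 2))) (Function('x')(r, s) = Pow(8, Rational(1, 2)) = Mul(2, Pow(2, Rational(1, 2))))
Function('Y')(n) = Mul(Rational(-1, 3), Pow(Add(-3, n), Rational(1, 2))) (Function('Y')(n) = Mul(Rational(-1, 3), Pow(Add(n, -3), Rational(1, 2))) = Mul(Rational(-1, 3), Pow(Add(-3, n), Rational(1, 2))))
Function('q')(I) = Add(Mul(-104, Pow(I, -1)), Mul(Rational(-82, 5), I, Pow(5, Rational(1, 2)))) (Function('q')(I) = Add(Mul(82, Pow(Pow(Add(1, -6), Rational(1, 2)), -1)), Mul(-104, Pow(I, -1))) = Add(Mul(82, Pow(Pow(-5, Rational(1, 2)), -1)), Mul(-104, Pow(I, -1))) = Add(Mul(82, Pow(Mul(I, Pow(5, Rational(1, 2))), -1)), Mul(-104, Pow(I, -1))) = Add(Mul(82, Mul(Rational(-1, 5), I, Pow(5, Rational(1, 2)))), Mul(-104, Pow(I, -1))) = Add(Mul(Rational(-82, 5), I, Pow(5, Rational(1, 2))), Mul(-104, Pow(I, -1))) = Add(Mul(-104, Pow(I, -1)), Mul(Rational(-82, 5), I, Pow(5, Rational(1, 2)))))
Add(9407, Mul(-1, Function('q')(30))) = Add(9407, Mul(-1, Add(Mul(-104, Pow(30, -1)), Mul(Rational(-82, 5), I, Pow(5, Rational(1, 2)))))) = Add(9407, Mul(-1, Add(Mul(-104, Rational(1, 30)), Mul(Rational(-82, 5), I, Pow(5, Rational(1, 2)))))) = Add(9407, Mul(-1, Add(Rational(-52, 15), Mul(Rational(-82, 5), I, Pow(5, Rational(1, 2)))))) = Add(9407, Add(Rational(52, 15), Mul(Rational(82, 5), I, Pow(5, Rational(1, 2))))) = Add(Rational(141157, 15), Mul(Rational(82, 5), I, Pow(5, Rational(1, 2))))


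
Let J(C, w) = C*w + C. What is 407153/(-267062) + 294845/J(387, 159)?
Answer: 5353098163/1653647904 ≈ 3.2371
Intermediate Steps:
J(C, w) = C + C*w
407153/(-267062) + 294845/J(387, 159) = 407153/(-267062) + 294845/((387*(1 + 159))) = 407153*(-1/267062) + 294845/((387*160)) = -407153/267062 + 294845/61920 = -407153/267062 + 294845*(1/61920) = -407153/267062 + 58969/12384 = 5353098163/1653647904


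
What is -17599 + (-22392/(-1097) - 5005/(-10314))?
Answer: -198886704769/11314458 ≈ -17578.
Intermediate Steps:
-17599 + (-22392/(-1097) - 5005/(-10314)) = -17599 + (-22392*(-1/1097) - 5005*(-1/10314)) = -17599 + (22392/1097 + 5005/10314) = -17599 + 236441573/11314458 = -198886704769/11314458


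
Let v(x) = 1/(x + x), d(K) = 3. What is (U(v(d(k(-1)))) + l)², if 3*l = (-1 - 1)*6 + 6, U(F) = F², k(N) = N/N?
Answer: 5041/1296 ≈ 3.8897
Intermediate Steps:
k(N) = 1
v(x) = 1/(2*x)
l = -2 (l = ((-1 - 1)*6 + 6)/3 = (-2*6 + 6)/3 = (-12 + 6)/3 = (⅓)*(-6) = -2)
(U(v(d(k(-1)))) + l)² = (((½)/3)² - 2)² = (((½)*(⅓))² - 2)² = ((⅙)² - 2)² = (1/36 - 2)² = (-71/36)² = 5041/1296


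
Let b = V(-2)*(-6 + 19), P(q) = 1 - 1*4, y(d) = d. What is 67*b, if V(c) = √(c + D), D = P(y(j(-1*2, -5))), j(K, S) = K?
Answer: 871*I*√5 ≈ 1947.6*I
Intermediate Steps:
P(q) = -3 (P(q) = 1 - 4 = -3)
D = -3
V(c) = √(-3 + c) (V(c) = √(c - 3) = √(-3 + c))
b = 13*I*√5 (b = √(-3 - 2)*(-6 + 19) = √(-5)*13 = (I*√5)*13 = 13*I*√5 ≈ 29.069*I)
67*b = 67*(13*I*√5) = 871*I*√5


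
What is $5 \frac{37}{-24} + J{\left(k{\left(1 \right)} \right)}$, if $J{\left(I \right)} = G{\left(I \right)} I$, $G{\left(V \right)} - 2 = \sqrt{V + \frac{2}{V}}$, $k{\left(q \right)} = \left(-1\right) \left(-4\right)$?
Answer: $\frac{7}{24} + 6 \sqrt{2} \approx 8.7769$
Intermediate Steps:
$k{\left(q \right)} = 4$
$G{\left(V \right)} = 2 + \sqrt{V + \frac{2}{V}}$
$J{\left(I \right)} = I \left(2 + \sqrt{I + \frac{2}{I}}\right)$ ($J{\left(I \right)} = \left(2 + \sqrt{I + \frac{2}{I}}\right) I = I \left(2 + \sqrt{I + \frac{2}{I}}\right)$)
$5 \frac{37}{-24} + J{\left(k{\left(1 \right)} \right)} = 5 \frac{37}{-24} + 4 \left(2 + \sqrt{\frac{2 + 4^{2}}{4}}\right) = 5 \cdot 37 \left(- \frac{1}{24}\right) + 4 \left(2 + \sqrt{\frac{2 + 16}{4}}\right) = 5 \left(- \frac{37}{24}\right) + 4 \left(2 + \sqrt{\frac{1}{4} \cdot 18}\right) = - \frac{185}{24} + 4 \left(2 + \sqrt{\frac{9}{2}}\right) = - \frac{185}{24} + 4 \left(2 + \frac{3 \sqrt{2}}{2}\right) = - \frac{185}{24} + \left(8 + 6 \sqrt{2}\right) = \frac{7}{24} + 6 \sqrt{2}$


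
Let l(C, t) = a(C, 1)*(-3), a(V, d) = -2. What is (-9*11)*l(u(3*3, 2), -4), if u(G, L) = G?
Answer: -594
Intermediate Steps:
l(C, t) = 6 (l(C, t) = -2*(-3) = 6)
(-9*11)*l(u(3*3, 2), -4) = -9*11*6 = -99*6 = -594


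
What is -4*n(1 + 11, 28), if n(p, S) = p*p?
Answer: -576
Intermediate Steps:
n(p, S) = p²
-4*n(1 + 11, 28) = -4*(1 + 11)² = -4*12² = -4*144 = -576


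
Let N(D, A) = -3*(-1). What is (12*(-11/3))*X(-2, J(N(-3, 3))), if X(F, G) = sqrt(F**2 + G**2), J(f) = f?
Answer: -44*sqrt(13) ≈ -158.64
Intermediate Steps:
N(D, A) = 3
(12*(-11/3))*X(-2, J(N(-3, 3))) = (12*(-11/3))*sqrt((-2)**2 + 3**2) = (12*(-11*1/3))*sqrt(4 + 9) = (12*(-11/3))*sqrt(13) = -44*sqrt(13)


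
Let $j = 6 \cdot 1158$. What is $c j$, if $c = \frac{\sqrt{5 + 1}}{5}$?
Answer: $\frac{6948 \sqrt{6}}{5} \approx 3403.8$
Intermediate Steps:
$c = \frac{\sqrt{6}}{5}$ ($c = \sqrt{6} \cdot \frac{1}{5} = \frac{\sqrt{6}}{5} \approx 0.4899$)
$j = 6948$
$c j = \frac{\sqrt{6}}{5} \cdot 6948 = \frac{6948 \sqrt{6}}{5}$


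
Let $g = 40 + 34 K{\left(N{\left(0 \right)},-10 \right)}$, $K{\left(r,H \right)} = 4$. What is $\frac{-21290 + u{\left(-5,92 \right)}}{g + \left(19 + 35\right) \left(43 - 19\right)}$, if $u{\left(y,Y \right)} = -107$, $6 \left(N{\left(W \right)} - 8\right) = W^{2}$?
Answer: $- \frac{21397}{1472} \approx -14.536$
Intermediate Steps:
$N{\left(W \right)} = 8 + \frac{W^{2}}{6}$
$g = 176$ ($g = 40 + 34 \cdot 4 = 40 + 136 = 176$)
$\frac{-21290 + u{\left(-5,92 \right)}}{g + \left(19 + 35\right) \left(43 - 19\right)} = \frac{-21290 - 107}{176 + \left(19 + 35\right) \left(43 - 19\right)} = - \frac{21397}{176 + 54 \left(43 - 19\right)} = - \frac{21397}{176 + 54 \cdot 24} = - \frac{21397}{176 + 1296} = - \frac{21397}{1472}$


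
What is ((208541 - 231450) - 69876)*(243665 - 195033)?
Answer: -4512320120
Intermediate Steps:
((208541 - 231450) - 69876)*(243665 - 195033) = (-22909 - 69876)*48632 = -92785*48632 = -4512320120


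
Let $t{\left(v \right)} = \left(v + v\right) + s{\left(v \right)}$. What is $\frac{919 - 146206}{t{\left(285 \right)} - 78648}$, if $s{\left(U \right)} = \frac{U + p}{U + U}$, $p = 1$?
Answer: $\frac{41406795}{22252087} \approx 1.8608$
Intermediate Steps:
$s{\left(U \right)} = \frac{1 + U}{2 U}$ ($s{\left(U \right)} = \frac{U + 1}{U + U} = \frac{1 + U}{2 U}$)
$t{\left(v \right)} = 2 v + \frac{1 + v}{2 v}$ ($t{\left(v \right)} = \left(v + v\right) + \frac{1 + v}{2 v} = 2 v + \frac{1 + v}{2 v}$)
$\frac{919 - 146206}{t{\left(285 \right)} - 78648} = \frac{919 - 146206}{\frac{1 + 285 + 4 \cdot 285^{2}}{2 \cdot 285} - 78648} = - \frac{145287}{\frac{1}{2} \cdot \frac{1}{285} \left(1 + 285 + 4 \cdot 81225\right) - 78648} = - \frac{145287}{\frac{1}{2} \cdot \frac{1}{285} \left(1 + 285 + 324900\right) - 78648} = - \frac{145287}{\frac{1}{2} \cdot \frac{1}{285} \cdot 325186 - 78648} = - \frac{145287}{\frac{162593}{285} - 78648} = - \frac{145287}{- \frac{22252087}{285}} = \left(-145287\right) \left(- \frac{285}{22252087}\right) = \frac{41406795}{22252087}$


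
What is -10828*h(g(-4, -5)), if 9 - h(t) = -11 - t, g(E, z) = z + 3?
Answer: -194904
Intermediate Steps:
g(E, z) = 3 + z
h(t) = 20 + t (h(t) = 9 - (-11 - t) = 9 + (11 + t) = 20 + t)
-10828*h(g(-4, -5)) = -10828*(20 + (3 - 5)) = -10828*(20 - 2) = -10828*18 = -194904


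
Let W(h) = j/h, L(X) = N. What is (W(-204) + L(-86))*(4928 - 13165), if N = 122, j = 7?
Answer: -204944797/204 ≈ -1.0046e+6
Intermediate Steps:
L(X) = 122
W(h) = 7/h
(W(-204) + L(-86))*(4928 - 13165) = (7/(-204) + 122)*(4928 - 13165) = (7*(-1/204) + 122)*(-8237) = (-7/204 + 122)*(-8237) = (24881/204)*(-8237) = -204944797/204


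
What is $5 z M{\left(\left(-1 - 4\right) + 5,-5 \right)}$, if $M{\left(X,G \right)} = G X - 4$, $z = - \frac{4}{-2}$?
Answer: $-40$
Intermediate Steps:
$z = 2$ ($z = \left(-4\right) \left(- \frac{1}{2}\right) = 2$)
$M{\left(X,G \right)} = -4 + G X$
$5 z M{\left(\left(-1 - 4\right) + 5,-5 \right)} = 5 \cdot 2 \left(-4 - 5 \left(\left(-1 - 4\right) + 5\right)\right) = 10 \left(-4 - 5 \left(-5 + 5\right)\right) = 10 \left(-4 - 0\right) = 10 \left(-4 + 0\right) = 10 \left(-4\right) = -40$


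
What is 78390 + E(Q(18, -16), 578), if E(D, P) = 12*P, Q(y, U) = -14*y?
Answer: 85326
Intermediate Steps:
78390 + E(Q(18, -16), 578) = 78390 + 12*578 = 78390 + 6936 = 85326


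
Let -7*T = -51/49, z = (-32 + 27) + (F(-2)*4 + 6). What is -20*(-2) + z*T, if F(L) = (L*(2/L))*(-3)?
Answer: 12547/343 ≈ 36.580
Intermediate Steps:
F(L) = -6 (F(L) = 2*(-3) = -6)
z = -23 (z = (-32 + 27) + (-6*4 + 6) = -5 + (-24 + 6) = -5 - 18 = -23)
T = 51/343 (T = -(-51)/(7*49) = -⅐*(-51/49) = 51/343 ≈ 0.14869)
-20*(-2) + z*T = -20*(-2) - 23*51/343 = 40 - 1173/343 = 12547/343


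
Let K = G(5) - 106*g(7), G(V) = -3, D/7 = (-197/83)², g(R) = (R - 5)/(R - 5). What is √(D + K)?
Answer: I*√479238/83 ≈ 8.3406*I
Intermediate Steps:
g(R) = 1 (g(R) = (-5 + R)/(-5 + R) = 1)
D = 271663/6889 (D = 7*(-197/83)² = 7*(38809/6889) = 271663/6889 ≈ 39.434)
K = -109 (K = -3 - 106*1 = -3 - 106 = -109)
√(D + K) = √(271663/6889 - 109) = √(-479238/6889) = I*√479238/83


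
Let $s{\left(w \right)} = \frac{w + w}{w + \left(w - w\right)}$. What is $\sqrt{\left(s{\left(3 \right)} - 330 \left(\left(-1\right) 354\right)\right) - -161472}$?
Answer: $\sqrt{278294} \approx 527.54$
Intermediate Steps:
$s{\left(w \right)} = 2$ ($s{\left(w \right)} = \frac{2 w}{w + 0} = \frac{2 w}{w} = 2$)
$\sqrt{\left(s{\left(3 \right)} - 330 \left(\left(-1\right) 354\right)\right) - -161472} = \sqrt{\left(2 - 330 \left(\left(-1\right) 354\right)\right) - -161472} = \sqrt{\left(2 - -116820\right) + 161472} = \sqrt{\left(2 + 116820\right) + 161472} = \sqrt{116822 + 161472} = \sqrt{278294}$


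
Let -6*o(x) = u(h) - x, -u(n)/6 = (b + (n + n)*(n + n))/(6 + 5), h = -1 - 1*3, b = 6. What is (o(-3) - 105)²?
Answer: 4756761/484 ≈ 9828.0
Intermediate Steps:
h = -4 (h = -1 - 3 = -4)
u(n) = -36/11 - 24*n²/11 (u(n) = -6*(6 + (n + n)*(n + n))/(6 + 5) = -6*(6 + (2*n)*(2*n))/11 = -6*(6 + 4*n²)/11 = -6*(6/11 + 4*n²/11) = -36/11 - 24*n²/11)
o(x) = 70/11 + x/6 (o(x) = -((-36/11 - 24/11*(-4)²) - x)/6 = -((-36/11 - 24/11*16) - x)/6 = -((-36/11 - 384/11) - x)/6 = -(-420/11 - x)/6 = 70/11 + x/6)
(o(-3) - 105)² = ((70/11 + (⅙)*(-3)) - 105)² = ((70/11 - ½) - 105)² = (129/22 - 105)² = (-2181/22)² = 4756761/484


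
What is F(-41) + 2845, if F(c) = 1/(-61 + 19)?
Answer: 119489/42 ≈ 2845.0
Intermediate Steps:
F(c) = -1/42 (F(c) = 1/(-42) = -1/42)
F(-41) + 2845 = -1/42 + 2845 = 119489/42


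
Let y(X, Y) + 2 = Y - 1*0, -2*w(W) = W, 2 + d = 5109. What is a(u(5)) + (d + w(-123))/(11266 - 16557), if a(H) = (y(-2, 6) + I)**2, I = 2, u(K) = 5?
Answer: 370615/10582 ≈ 35.023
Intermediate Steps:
d = 5107 (d = -2 + 5109 = 5107)
w(W) = -W/2
y(X, Y) = -2 + Y (y(X, Y) = -2 + (Y - 1*0) = -2 + (Y + 0) = -2 + Y)
a(H) = 36 (a(H) = ((-2 + 6) + 2)**2 = (4 + 2)**2 = 6**2 = 36)
a(u(5)) + (d + w(-123))/(11266 - 16557) = 36 + (5107 - 1/2*(-123))/(11266 - 16557) = 36 + (5107 + 123/2)/(-5291) = 36 + (10337/2)*(-1/5291) = 36 - 10337/10582 = 370615/10582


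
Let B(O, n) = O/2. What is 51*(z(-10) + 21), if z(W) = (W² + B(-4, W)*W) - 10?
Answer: 6681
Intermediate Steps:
B(O, n) = O/2 (B(O, n) = O*(½) = O/2)
z(W) = -10 + W² - 2*W (z(W) = (W² + ((½)*(-4))*W) - 10 = (W² - 2*W) - 10 = -10 + W² - 2*W)
51*(z(-10) + 21) = 51*((-10 + (-10)² - 2*(-10)) + 21) = 51*((-10 + 100 + 20) + 21) = 51*(110 + 21) = 51*131 = 6681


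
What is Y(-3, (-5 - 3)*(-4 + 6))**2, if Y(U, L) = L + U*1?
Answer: 361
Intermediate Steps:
Y(U, L) = L + U
Y(-3, (-5 - 3)*(-4 + 6))**2 = ((-5 - 3)*(-4 + 6) - 3)**2 = (-8*2 - 3)**2 = (-16 - 3)**2 = (-19)**2 = 361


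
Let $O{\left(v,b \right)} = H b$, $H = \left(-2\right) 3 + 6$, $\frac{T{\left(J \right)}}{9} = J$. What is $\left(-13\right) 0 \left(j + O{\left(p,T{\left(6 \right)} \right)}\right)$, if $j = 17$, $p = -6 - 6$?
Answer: $0$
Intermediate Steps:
$T{\left(J \right)} = 9 J$
$p = -12$ ($p = -6 - 6 = -12$)
$H = 0$ ($H = -6 + 6 = 0$)
$O{\left(v,b \right)} = 0$ ($O{\left(v,b \right)} = 0 b = 0$)
$\left(-13\right) 0 \left(j + O{\left(p,T{\left(6 \right)} \right)}\right) = \left(-13\right) 0 \left(17 + 0\right) = 0 \cdot 17 = 0$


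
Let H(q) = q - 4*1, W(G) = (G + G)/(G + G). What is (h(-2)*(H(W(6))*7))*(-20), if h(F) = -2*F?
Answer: 1680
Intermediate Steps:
W(G) = 1 (W(G) = (2*G)/((2*G)) = (2*G)*(1/(2*G)) = 1)
H(q) = -4 + q (H(q) = q - 4 = -4 + q)
(h(-2)*(H(W(6))*7))*(-20) = ((-2*(-2))*((-4 + 1)*7))*(-20) = (4*(-3*7))*(-20) = (4*(-21))*(-20) = -84*(-20) = 1680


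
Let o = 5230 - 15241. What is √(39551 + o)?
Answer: 2*√7385 ≈ 171.87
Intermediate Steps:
o = -10011
√(39551 + o) = √(39551 - 10011) = √29540 = 2*√7385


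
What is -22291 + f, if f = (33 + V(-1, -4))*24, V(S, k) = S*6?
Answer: -21643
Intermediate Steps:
V(S, k) = 6*S
f = 648 (f = (33 + 6*(-1))*24 = (33 - 6)*24 = 27*24 = 648)
-22291 + f = -22291 + 648 = -21643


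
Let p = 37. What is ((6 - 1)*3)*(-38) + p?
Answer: -533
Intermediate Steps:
((6 - 1)*3)*(-38) + p = ((6 - 1)*3)*(-38) + 37 = (5*3)*(-38) + 37 = 15*(-38) + 37 = -570 + 37 = -533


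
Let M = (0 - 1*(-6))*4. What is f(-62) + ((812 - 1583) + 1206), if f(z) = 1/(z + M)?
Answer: 16529/38 ≈ 434.97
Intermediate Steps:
M = 24 (M = (0 + 6)*4 = 6*4 = 24)
f(z) = 1/(24 + z) (f(z) = 1/(z + 24) = 1/(24 + z))
f(-62) + ((812 - 1583) + 1206) = 1/(24 - 62) + ((812 - 1583) + 1206) = 1/(-38) + (-771 + 1206) = -1/38 + 435 = 16529/38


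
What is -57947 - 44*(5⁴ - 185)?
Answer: -77307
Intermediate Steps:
-57947 - 44*(5⁴ - 185) = -57947 - 44*(625 - 185) = -57947 - 44*440 = -57947 - 1*19360 = -57947 - 19360 = -77307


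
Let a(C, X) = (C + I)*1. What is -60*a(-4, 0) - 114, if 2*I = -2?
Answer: 186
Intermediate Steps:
I = -1 (I = (½)*(-2) = -1)
a(C, X) = -1 + C (a(C, X) = (C - 1)*1 = (-1 + C)*1 = -1 + C)
-60*a(-4, 0) - 114 = -60*(-1 - 4) - 114 = -60*(-5) - 114 = 300 - 114 = 186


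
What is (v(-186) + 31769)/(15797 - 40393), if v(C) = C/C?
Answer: -15885/12298 ≈ -1.2917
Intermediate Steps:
v(C) = 1
(v(-186) + 31769)/(15797 - 40393) = (1 + 31769)/(15797 - 40393) = 31770/(-24596) = 31770*(-1/24596) = -15885/12298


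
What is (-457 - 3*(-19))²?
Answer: 160000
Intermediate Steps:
(-457 - 3*(-19))² = (-457 + 57)² = (-400)² = 160000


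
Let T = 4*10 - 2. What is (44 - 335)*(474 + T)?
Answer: -148992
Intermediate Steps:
T = 38 (T = 40 - 2 = 38)
(44 - 335)*(474 + T) = (44 - 335)*(474 + 38) = -291*512 = -148992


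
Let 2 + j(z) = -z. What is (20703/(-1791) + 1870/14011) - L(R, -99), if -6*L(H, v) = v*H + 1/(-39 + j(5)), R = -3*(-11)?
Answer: -142603390473/256513388 ≈ -555.93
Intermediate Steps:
j(z) = -2 - z
R = 33
L(H, v) = 1/276 - H*v/6 (L(H, v) = -(v*H + 1/(-39 + (-2 - 1*5)))/6 = -(H*v + 1/(-39 + (-2 - 5)))/6 = -(H*v + 1/(-39 - 7))/6 = -(H*v + 1/(-46))/6 = -(H*v - 1/46)/6 = -(-1/46 + H*v)/6 = 1/276 - H*v/6)
(20703/(-1791) + 1870/14011) - L(R, -99) = (20703/(-1791) + 1870/14011) - (1/276 - ⅙*33*(-99)) = (20703*(-1/1791) + 1870*(1/14011)) - (1/276 + 1089/2) = (-6901/597 + 1870/14011) - 1*150283/276 = -95573521/8364567 - 150283/276 = -142603390473/256513388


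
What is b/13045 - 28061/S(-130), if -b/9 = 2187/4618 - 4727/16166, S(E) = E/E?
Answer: -6831935237434966/243467275115 ≈ -28061.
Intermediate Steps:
S(E) = 1
b = -30432951/18663647 (b = -9*(2187/4618 - 4727/16166) = -9*3381439/18663647 = -30432951/18663647 ≈ -1.6306)
b/13045 - 28061/S(-130) = -30432951/18663647/13045 - 28061/1 = -30432951/18663647*1/13045 - 28061*1 = -30432951/243467275115 - 28061 = -6831935237434966/243467275115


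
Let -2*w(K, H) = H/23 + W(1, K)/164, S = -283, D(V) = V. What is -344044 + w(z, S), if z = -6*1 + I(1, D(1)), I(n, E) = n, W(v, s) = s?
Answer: -2595421409/7544 ≈ -3.4404e+5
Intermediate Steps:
z = -5 (z = -6*1 + 1 = -6 + 1 = -5)
w(K, H) = -H/46 - K/328 (w(K, H) = -(H/23 + K/164)/2 = -H/46 - K/328)
-344044 + w(z, S) = -344044 + (-1/46*(-283) - 1/328*(-5)) = -344044 + (283/46 + 5/328) = -344044 + 46527/7544 = -2595421409/7544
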